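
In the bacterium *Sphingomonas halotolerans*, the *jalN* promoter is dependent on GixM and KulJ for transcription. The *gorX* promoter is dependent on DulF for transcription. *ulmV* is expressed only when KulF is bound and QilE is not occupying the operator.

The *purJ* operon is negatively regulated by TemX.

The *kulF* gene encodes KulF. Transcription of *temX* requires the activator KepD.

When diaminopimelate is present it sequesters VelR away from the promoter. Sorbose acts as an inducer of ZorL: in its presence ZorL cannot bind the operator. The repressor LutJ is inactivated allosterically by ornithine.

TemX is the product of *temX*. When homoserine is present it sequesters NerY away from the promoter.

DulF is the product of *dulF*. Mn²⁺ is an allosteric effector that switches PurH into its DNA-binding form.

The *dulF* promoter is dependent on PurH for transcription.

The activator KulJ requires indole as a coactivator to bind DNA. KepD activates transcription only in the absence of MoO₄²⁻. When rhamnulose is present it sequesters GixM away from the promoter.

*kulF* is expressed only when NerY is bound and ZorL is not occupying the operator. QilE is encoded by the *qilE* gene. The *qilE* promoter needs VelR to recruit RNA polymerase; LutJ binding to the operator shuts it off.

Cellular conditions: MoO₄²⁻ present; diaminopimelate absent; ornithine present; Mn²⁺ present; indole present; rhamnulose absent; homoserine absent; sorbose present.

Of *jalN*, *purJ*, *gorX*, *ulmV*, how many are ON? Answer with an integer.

3

Rhamnulose is absent, so GixM is active.
Indole is present, so KulJ is active.
No repressor is bound and GixM and KulJ are active, so *jalN* is transcribed.
→ *jalN* is ON.
MoO₄²⁻ is present, so KepD is inactive.
Required activator KepD is absent, so *temX* is not transcribed.
So TemX is not produced.
With no repressor bound, *purJ* is transcribed.
→ *purJ* is ON.
Mn²⁺ is present, so PurH is active.
No repressor is bound and PurH is active, so *dulF* is transcribed.
So DulF is produced and active.
No repressor is bound and DulF is active, so *gorX* is transcribed.
→ *gorX* is ON.
Sorbose is present, so ZorL is inactive.
Homoserine is absent, so NerY is active.
No repressor is bound and NerY is active, so *kulF* is transcribed.
So KulF is produced and active.
Ornithine is present, so LutJ is inactive.
Diaminopimelate is absent, so VelR is active.
No repressor is bound and VelR is active, so *qilE* is transcribed.
So QilE is produced and active.
With repressor QilE bound, *ulmV* is not transcribed.
→ *ulmV* is OFF.
3 of the 4 genes are transcribed.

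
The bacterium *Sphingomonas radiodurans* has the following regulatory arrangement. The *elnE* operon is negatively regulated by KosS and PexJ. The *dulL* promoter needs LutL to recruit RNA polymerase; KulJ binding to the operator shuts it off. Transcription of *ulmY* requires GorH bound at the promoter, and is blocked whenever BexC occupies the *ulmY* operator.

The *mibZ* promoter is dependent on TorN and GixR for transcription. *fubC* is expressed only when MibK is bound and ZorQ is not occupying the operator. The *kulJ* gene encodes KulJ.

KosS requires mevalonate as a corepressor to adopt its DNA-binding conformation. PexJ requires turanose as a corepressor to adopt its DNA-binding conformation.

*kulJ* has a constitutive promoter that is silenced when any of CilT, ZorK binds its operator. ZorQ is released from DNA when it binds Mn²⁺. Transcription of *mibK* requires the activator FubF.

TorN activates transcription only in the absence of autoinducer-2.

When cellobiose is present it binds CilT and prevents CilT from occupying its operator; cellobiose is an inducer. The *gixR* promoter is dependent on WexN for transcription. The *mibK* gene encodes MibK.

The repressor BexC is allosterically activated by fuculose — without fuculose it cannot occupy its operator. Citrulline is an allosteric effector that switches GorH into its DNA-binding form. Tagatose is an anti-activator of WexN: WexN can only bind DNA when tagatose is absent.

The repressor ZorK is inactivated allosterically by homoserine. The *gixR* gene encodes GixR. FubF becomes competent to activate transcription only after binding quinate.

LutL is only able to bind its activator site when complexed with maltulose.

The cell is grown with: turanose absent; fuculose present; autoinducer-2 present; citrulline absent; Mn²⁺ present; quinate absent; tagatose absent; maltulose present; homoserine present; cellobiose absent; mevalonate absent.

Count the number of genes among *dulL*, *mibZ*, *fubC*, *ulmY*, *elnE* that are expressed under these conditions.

2

Cellobiose is absent, so CilT is active.
Homoserine is present, so ZorK is inactive.
With repressor CilT bound, *kulJ* is not transcribed.
So KulJ is not produced.
Maltulose is present, so LutL is active.
No repressor is bound and LutL is active, so *dulL* is transcribed.
→ *dulL* is ON.
Autoinducer-2 is present, so TorN is inactive.
Tagatose is absent, so WexN is active.
No repressor is bound and WexN is active, so *gixR* is transcribed.
So GixR is produced and active.
Required activator TorN is absent, so *mibZ* is not transcribed.
→ *mibZ* is OFF.
Quinate is absent, so FubF is inactive.
Required activator FubF is absent, so *mibK* is not transcribed.
So MibK is not produced.
Mn²⁺ is present, so ZorQ is inactive.
Required activator MibK is absent, so *fubC* is not transcribed.
→ *fubC* is OFF.
Fuculose is present, so BexC is active.
Citrulline is absent, so GorH is inactive.
With repressor BexC bound, *ulmY* is not transcribed.
→ *ulmY* is OFF.
Mevalonate is absent, so KosS is inactive.
Turanose is absent, so PexJ is inactive.
With no repressor bound, *elnE* is transcribed.
→ *elnE* is ON.
2 of the 5 genes are transcribed.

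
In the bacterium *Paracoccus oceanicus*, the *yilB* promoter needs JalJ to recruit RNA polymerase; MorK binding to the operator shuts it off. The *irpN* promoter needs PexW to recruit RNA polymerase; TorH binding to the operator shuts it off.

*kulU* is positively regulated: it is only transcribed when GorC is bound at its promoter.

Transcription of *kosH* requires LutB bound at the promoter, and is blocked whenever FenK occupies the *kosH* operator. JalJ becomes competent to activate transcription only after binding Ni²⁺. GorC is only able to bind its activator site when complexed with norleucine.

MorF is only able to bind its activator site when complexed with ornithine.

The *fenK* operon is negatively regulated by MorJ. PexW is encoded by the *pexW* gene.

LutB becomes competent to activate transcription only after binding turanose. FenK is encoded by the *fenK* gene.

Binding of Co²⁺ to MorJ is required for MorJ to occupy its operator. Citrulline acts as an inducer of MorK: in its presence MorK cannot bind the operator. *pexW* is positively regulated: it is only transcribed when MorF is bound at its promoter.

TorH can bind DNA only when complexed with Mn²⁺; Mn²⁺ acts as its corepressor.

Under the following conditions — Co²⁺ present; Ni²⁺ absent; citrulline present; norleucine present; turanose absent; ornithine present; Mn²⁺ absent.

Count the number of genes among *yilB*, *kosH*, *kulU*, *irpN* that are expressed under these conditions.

Citrulline is present, so MorK is inactive.
Ni²⁺ is absent, so JalJ is inactive.
Required activator JalJ is absent, so *yilB* is not transcribed.
→ *yilB* is OFF.
Co²⁺ is present, so MorJ is active.
With repressor MorJ bound, *fenK* is not transcribed.
So FenK is not produced.
Turanose is absent, so LutB is inactive.
Required activator LutB is absent, so *kosH* is not transcribed.
→ *kosH* is OFF.
Norleucine is present, so GorC is active.
No repressor is bound and GorC is active, so *kulU* is transcribed.
→ *kulU* is ON.
Ornithine is present, so MorF is active.
No repressor is bound and MorF is active, so *pexW* is transcribed.
So PexW is produced and active.
Mn²⁺ is absent, so TorH is inactive.
No repressor is bound and PexW is active, so *irpN* is transcribed.
→ *irpN* is ON.
2 of the 4 genes are transcribed.

2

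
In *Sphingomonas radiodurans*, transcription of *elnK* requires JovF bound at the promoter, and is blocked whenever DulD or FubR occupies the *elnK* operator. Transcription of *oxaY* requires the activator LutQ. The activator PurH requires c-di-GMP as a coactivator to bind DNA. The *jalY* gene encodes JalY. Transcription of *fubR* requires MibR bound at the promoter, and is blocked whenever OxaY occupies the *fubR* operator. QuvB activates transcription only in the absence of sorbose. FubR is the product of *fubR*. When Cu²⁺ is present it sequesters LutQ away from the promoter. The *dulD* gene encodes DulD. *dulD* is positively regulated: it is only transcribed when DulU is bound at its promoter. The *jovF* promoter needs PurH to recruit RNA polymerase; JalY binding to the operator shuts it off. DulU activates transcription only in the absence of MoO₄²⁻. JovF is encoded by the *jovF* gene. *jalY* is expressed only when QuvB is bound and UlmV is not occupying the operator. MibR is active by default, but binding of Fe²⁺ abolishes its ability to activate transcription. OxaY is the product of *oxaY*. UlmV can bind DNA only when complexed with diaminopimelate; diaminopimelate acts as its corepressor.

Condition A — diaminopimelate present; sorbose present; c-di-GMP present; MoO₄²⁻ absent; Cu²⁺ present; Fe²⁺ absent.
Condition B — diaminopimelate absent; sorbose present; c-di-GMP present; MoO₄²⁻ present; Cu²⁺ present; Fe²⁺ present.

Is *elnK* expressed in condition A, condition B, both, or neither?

B only

Condition A:
Diaminopimelate is present, so UlmV is active.
Sorbose is present, so QuvB is inactive.
With repressor UlmV bound, *jalY* is not transcribed.
So JalY is not produced.
c-di-GMP is present, so PurH is active.
No repressor is bound and PurH is active, so *jovF* is transcribed.
So JovF is produced and active.
MoO₄²⁻ is absent, so DulU is active.
No repressor is bound and DulU is active, so *dulD* is transcribed.
So DulD is produced and active.
Cu²⁺ is present, so LutQ is inactive.
Required activator LutQ is absent, so *oxaY* is not transcribed.
So OxaY is not produced.
Fe²⁺ is absent, so MibR is active.
No repressor is bound and MibR is active, so *fubR* is transcribed.
So FubR is produced and active.
With repressor DulD bound, *elnK* is not transcribed.
→ *elnK* is OFF in A.
Condition B:
Diaminopimelate is absent, so UlmV is inactive.
Sorbose is present, so QuvB is inactive.
Required activator QuvB is absent, so *jalY* is not transcribed.
So JalY is not produced.
c-di-GMP is present, so PurH is active.
No repressor is bound and PurH is active, so *jovF* is transcribed.
So JovF is produced and active.
MoO₄²⁻ is present, so DulU is inactive.
Required activator DulU is absent, so *dulD* is not transcribed.
So DulD is not produced.
Cu²⁺ is present, so LutQ is inactive.
Required activator LutQ is absent, so *oxaY* is not transcribed.
So OxaY is not produced.
Fe²⁺ is present, so MibR is inactive.
Required activator MibR is absent, so *fubR* is not transcribed.
So FubR is not produced.
No repressor is bound and JovF is active, so *elnK* is transcribed.
→ *elnK* is ON in B.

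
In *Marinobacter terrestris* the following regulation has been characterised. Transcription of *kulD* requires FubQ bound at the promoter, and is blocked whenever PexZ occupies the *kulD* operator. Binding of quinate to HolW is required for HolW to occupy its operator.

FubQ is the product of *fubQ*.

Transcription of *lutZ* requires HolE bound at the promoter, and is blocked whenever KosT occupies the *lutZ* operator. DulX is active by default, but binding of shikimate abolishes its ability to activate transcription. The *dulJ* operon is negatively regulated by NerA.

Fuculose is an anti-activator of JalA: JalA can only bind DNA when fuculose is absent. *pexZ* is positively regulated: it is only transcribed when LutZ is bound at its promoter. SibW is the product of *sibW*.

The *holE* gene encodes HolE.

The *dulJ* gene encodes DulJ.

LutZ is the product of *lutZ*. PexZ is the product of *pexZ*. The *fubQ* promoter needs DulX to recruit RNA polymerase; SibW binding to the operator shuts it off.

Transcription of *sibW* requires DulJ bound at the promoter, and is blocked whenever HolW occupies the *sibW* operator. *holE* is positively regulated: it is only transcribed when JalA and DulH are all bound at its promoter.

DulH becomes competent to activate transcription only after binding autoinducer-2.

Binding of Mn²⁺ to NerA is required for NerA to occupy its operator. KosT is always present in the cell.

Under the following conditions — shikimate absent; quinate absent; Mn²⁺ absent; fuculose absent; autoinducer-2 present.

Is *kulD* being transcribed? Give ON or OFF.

Shikimate is absent, so DulX is active.
Mn²⁺ is absent, so NerA is inactive.
With no repressor bound, *dulJ* is transcribed.
So DulJ is produced and active.
Quinate is absent, so HolW is inactive.
No repressor is bound and DulJ is active, so *sibW* is transcribed.
So SibW is produced and active.
With repressor SibW bound, *fubQ* is not transcribed.
So FubQ is not produced.
KosT is produced constitutively and is active.
Fuculose is absent, so JalA is active.
Autoinducer-2 is present, so DulH is active.
No repressor is bound and JalA and DulH are active, so *holE* is transcribed.
So HolE is produced and active.
With repressor KosT bound, *lutZ* is not transcribed.
So LutZ is not produced.
Required activator LutZ is absent, so *pexZ* is not transcribed.
So PexZ is not produced.
Required activator FubQ is absent, so *kulD* is not transcribed.

OFF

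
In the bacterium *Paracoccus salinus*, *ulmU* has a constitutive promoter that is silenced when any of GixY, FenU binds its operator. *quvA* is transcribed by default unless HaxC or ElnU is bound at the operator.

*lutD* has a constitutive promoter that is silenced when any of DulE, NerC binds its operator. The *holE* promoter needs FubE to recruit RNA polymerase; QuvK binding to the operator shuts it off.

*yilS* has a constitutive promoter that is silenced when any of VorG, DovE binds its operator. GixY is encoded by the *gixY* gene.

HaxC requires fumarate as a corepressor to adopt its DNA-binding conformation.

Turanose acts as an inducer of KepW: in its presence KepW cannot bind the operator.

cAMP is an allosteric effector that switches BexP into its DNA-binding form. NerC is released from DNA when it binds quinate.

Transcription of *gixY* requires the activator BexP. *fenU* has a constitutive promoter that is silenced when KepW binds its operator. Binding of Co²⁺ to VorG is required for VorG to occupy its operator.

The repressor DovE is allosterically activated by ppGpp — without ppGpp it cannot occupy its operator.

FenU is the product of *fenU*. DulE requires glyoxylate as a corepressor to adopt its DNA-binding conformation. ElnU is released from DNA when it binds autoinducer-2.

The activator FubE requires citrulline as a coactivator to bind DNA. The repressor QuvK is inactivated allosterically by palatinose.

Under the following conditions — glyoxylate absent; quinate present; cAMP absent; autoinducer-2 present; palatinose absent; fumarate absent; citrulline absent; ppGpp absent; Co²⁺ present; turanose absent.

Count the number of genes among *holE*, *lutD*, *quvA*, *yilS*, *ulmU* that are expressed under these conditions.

Palatinose is absent, so QuvK is active.
Citrulline is absent, so FubE is inactive.
With repressor QuvK bound, *holE* is not transcribed.
→ *holE* is OFF.
Glyoxylate is absent, so DulE is inactive.
Quinate is present, so NerC is inactive.
With no repressor bound, *lutD* is transcribed.
→ *lutD* is ON.
Fumarate is absent, so HaxC is inactive.
Autoinducer-2 is present, so ElnU is inactive.
With no repressor bound, *quvA* is transcribed.
→ *quvA* is ON.
Co²⁺ is present, so VorG is active.
ppGpp is absent, so DovE is inactive.
With repressor VorG bound, *yilS* is not transcribed.
→ *yilS* is OFF.
cAMP is absent, so BexP is inactive.
Required activator BexP is absent, so *gixY* is not transcribed.
So GixY is not produced.
Turanose is absent, so KepW is active.
With repressor KepW bound, *fenU* is not transcribed.
So FenU is not produced.
With no repressor bound, *ulmU* is transcribed.
→ *ulmU* is ON.
3 of the 5 genes are transcribed.

3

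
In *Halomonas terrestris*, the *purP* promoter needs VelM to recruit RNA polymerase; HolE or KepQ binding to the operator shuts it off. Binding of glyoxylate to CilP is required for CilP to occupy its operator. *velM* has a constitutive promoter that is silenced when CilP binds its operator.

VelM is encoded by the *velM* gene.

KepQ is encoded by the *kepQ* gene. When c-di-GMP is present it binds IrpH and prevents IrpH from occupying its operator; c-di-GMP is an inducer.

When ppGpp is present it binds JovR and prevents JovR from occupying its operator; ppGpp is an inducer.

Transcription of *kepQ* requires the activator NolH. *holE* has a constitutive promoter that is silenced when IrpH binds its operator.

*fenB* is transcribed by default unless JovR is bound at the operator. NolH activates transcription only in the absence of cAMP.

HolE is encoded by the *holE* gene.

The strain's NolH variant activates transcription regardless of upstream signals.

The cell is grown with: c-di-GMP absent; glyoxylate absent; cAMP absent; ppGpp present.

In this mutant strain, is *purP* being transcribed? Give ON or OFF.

OFF

Glyoxylate is absent, so CilP is inactive.
With no repressor bound, *velM* is transcribed.
So VelM is produced and active.
c-di-GMP is absent, so IrpH is active.
With repressor IrpH bound, *holE* is not transcribed.
So HolE is not produced.
NolH is constitutively active in this strain.
No repressor is bound and NolH is active, so *kepQ* is transcribed.
So KepQ is produced and active.
With repressor KepQ bound, *purP* is not transcribed.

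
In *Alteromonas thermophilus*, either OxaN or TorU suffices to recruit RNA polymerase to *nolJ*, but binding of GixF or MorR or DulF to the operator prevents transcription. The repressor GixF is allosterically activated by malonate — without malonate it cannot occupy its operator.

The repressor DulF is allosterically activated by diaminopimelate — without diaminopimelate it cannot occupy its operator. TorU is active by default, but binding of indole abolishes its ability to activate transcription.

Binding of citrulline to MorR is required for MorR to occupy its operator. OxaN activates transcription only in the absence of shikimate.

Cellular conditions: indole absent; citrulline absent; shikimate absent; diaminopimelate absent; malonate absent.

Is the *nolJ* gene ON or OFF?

ON

Shikimate is absent, so OxaN is active.
Malonate is absent, so GixF is inactive.
Indole is absent, so TorU is active.
Citrulline is absent, so MorR is inactive.
Diaminopimelate is absent, so DulF is inactive.
Activator OxaN is present, so *nolJ* is transcribed.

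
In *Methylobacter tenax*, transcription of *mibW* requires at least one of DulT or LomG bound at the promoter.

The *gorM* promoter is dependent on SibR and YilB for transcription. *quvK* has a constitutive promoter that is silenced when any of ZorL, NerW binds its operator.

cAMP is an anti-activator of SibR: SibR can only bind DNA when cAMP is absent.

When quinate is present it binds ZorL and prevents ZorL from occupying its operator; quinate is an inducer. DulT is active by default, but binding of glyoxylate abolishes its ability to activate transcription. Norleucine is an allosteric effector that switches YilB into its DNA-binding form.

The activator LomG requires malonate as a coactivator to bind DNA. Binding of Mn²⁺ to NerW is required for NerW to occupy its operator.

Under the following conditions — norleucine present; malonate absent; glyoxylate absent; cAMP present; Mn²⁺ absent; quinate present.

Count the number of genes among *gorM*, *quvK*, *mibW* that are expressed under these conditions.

2

cAMP is present, so SibR is inactive.
Norleucine is present, so YilB is active.
Required activator SibR is absent, so *gorM* is not transcribed.
→ *gorM* is OFF.
Quinate is present, so ZorL is inactive.
Mn²⁺ is absent, so NerW is inactive.
With no repressor bound, *quvK* is transcribed.
→ *quvK* is ON.
Glyoxylate is absent, so DulT is active.
Malonate is absent, so LomG is inactive.
Activator DulT is present, so *mibW* is transcribed.
→ *mibW* is ON.
2 of the 3 genes are transcribed.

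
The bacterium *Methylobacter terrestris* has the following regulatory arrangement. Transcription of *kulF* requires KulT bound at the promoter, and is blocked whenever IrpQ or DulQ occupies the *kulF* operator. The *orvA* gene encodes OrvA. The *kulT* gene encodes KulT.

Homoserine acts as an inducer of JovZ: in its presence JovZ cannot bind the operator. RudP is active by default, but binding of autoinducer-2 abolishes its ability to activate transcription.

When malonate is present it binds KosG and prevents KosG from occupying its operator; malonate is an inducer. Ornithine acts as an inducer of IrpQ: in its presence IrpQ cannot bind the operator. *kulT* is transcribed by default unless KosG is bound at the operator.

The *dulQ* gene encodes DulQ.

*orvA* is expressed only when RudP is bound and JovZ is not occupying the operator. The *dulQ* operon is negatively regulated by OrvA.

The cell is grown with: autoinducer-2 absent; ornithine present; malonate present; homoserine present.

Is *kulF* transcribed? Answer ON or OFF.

Ornithine is present, so IrpQ is inactive.
Malonate is present, so KosG is inactive.
With no repressor bound, *kulT* is transcribed.
So KulT is produced and active.
Autoinducer-2 is absent, so RudP is active.
Homoserine is present, so JovZ is inactive.
No repressor is bound and RudP is active, so *orvA* is transcribed.
So OrvA is produced and active.
With repressor OrvA bound, *dulQ* is not transcribed.
So DulQ is not produced.
No repressor is bound and KulT is active, so *kulF* is transcribed.

ON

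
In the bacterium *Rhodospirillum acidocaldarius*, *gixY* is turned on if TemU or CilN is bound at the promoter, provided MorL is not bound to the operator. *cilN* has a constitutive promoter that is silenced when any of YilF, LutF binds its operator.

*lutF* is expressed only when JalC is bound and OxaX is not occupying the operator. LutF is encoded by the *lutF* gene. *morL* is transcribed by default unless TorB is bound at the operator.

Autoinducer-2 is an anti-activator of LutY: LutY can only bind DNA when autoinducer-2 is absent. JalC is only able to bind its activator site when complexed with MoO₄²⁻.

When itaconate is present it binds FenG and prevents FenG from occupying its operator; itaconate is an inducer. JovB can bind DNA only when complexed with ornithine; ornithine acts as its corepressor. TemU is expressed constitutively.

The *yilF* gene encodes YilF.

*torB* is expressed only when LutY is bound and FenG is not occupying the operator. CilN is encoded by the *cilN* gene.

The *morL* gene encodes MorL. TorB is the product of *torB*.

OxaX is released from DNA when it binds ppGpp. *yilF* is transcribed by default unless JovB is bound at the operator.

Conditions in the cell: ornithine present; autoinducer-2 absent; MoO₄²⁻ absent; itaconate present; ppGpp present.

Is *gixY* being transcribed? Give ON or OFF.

TemU is produced constitutively and is active.
Autoinducer-2 is absent, so LutY is active.
Itaconate is present, so FenG is inactive.
No repressor is bound and LutY is active, so *torB* is transcribed.
So TorB is produced and active.
With repressor TorB bound, *morL* is not transcribed.
So MorL is not produced.
Ornithine is present, so JovB is active.
With repressor JovB bound, *yilF* is not transcribed.
So YilF is not produced.
MoO₄²⁻ is absent, so JalC is inactive.
ppGpp is present, so OxaX is inactive.
Required activator JalC is absent, so *lutF* is not transcribed.
So LutF is not produced.
With no repressor bound, *cilN* is transcribed.
So CilN is produced and active.
Activator TemU is present, so *gixY* is transcribed.

ON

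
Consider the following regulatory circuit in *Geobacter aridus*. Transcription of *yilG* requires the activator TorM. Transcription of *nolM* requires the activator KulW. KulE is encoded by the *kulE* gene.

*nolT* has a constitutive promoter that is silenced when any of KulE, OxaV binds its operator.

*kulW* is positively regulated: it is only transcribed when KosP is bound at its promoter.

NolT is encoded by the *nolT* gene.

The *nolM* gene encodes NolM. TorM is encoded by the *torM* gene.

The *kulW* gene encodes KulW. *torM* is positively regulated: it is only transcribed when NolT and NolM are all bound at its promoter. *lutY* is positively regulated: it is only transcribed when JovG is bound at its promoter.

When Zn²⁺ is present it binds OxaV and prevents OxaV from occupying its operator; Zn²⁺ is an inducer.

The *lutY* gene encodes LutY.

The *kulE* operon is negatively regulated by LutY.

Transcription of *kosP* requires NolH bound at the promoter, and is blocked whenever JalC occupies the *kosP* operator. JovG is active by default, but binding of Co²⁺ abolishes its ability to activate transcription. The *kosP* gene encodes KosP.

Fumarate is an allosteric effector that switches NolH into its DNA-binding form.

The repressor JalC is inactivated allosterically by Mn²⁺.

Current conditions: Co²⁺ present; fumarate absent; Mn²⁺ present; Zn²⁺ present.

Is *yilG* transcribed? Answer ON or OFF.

OFF

Co²⁺ is present, so JovG is inactive.
Required activator JovG is absent, so *lutY* is not transcribed.
So LutY is not produced.
With no repressor bound, *kulE* is transcribed.
So KulE is produced and active.
Zn²⁺ is present, so OxaV is inactive.
With repressor KulE bound, *nolT* is not transcribed.
So NolT is not produced.
Mn²⁺ is present, so JalC is inactive.
Fumarate is absent, so NolH is inactive.
Required activator NolH is absent, so *kosP* is not transcribed.
So KosP is not produced.
Required activator KosP is absent, so *kulW* is not transcribed.
So KulW is not produced.
Required activator KulW is absent, so *nolM* is not transcribed.
So NolM is not produced.
Required activator NolT is absent, so *torM* is not transcribed.
So TorM is not produced.
Required activator TorM is absent, so *yilG* is not transcribed.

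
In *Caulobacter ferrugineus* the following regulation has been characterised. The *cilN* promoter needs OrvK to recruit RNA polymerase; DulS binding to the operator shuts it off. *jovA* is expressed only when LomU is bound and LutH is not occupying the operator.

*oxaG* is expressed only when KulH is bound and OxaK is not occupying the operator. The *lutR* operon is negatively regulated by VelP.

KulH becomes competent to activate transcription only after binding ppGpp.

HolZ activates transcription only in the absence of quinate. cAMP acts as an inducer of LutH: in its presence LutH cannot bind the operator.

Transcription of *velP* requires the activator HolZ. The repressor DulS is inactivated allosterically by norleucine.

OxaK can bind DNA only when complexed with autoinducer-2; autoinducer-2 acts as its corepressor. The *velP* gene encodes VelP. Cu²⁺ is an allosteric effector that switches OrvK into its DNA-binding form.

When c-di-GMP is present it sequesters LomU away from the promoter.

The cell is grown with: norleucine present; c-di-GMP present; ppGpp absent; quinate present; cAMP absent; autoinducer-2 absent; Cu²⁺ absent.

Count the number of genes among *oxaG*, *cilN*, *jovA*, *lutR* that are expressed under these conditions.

ppGpp is absent, so KulH is inactive.
Autoinducer-2 is absent, so OxaK is inactive.
Required activator KulH is absent, so *oxaG* is not transcribed.
→ *oxaG* is OFF.
Norleucine is present, so DulS is inactive.
Cu²⁺ is absent, so OrvK is inactive.
Required activator OrvK is absent, so *cilN* is not transcribed.
→ *cilN* is OFF.
cAMP is absent, so LutH is active.
c-di-GMP is present, so LomU is inactive.
With repressor LutH bound, *jovA* is not transcribed.
→ *jovA* is OFF.
Quinate is present, so HolZ is inactive.
Required activator HolZ is absent, so *velP* is not transcribed.
So VelP is not produced.
With no repressor bound, *lutR* is transcribed.
→ *lutR* is ON.
1 of the 4 genes is transcribed.

1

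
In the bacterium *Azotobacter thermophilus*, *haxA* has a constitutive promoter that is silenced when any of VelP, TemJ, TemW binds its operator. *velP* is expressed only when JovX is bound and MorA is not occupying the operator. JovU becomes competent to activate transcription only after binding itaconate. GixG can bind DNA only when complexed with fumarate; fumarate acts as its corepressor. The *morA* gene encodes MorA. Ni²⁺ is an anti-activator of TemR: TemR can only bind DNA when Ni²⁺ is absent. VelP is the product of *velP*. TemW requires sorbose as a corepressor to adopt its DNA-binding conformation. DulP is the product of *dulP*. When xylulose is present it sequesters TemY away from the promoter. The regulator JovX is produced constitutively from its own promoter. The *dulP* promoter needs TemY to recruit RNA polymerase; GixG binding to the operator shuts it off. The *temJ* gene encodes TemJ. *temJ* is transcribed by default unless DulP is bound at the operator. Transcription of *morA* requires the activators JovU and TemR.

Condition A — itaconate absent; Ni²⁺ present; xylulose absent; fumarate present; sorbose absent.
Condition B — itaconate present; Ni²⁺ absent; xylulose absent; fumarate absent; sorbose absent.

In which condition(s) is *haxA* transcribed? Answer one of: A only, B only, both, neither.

Condition A:
JovX is produced constitutively and is active.
Itaconate is absent, so JovU is inactive.
Ni²⁺ is present, so TemR is inactive.
Required activator JovU is absent, so *morA* is not transcribed.
So MorA is not produced.
No repressor is bound and JovX is active, so *velP* is transcribed.
So VelP is produced and active.
Xylulose is absent, so TemY is active.
Fumarate is present, so GixG is active.
With repressor GixG bound, *dulP* is not transcribed.
So DulP is not produced.
With no repressor bound, *temJ* is transcribed.
So TemJ is produced and active.
Sorbose is absent, so TemW is inactive.
With repressor VelP bound, *haxA* is not transcribed.
→ *haxA* is OFF in A.
Condition B:
JovX is produced constitutively and is active.
Itaconate is present, so JovU is active.
Ni²⁺ is absent, so TemR is active.
No repressor is bound and JovU and TemR are active, so *morA* is transcribed.
So MorA is produced and active.
With repressor MorA bound, *velP* is not transcribed.
So VelP is not produced.
Xylulose is absent, so TemY is active.
Fumarate is absent, so GixG is inactive.
No repressor is bound and TemY is active, so *dulP* is transcribed.
So DulP is produced and active.
With repressor DulP bound, *temJ* is not transcribed.
So TemJ is not produced.
Sorbose is absent, so TemW is inactive.
With no repressor bound, *haxA* is transcribed.
→ *haxA* is ON in B.

B only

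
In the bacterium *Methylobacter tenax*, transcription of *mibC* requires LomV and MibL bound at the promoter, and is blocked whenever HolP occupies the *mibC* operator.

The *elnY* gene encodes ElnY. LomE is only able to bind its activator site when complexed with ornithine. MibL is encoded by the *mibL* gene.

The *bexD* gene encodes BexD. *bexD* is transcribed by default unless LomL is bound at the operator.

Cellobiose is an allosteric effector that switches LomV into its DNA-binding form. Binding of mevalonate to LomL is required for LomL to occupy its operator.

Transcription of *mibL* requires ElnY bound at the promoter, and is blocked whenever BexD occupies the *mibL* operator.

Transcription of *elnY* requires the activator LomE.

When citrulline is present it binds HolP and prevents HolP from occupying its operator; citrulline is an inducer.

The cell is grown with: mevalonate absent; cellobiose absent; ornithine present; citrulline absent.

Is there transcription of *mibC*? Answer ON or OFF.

OFF

Cellobiose is absent, so LomV is inactive.
Ornithine is present, so LomE is active.
No repressor is bound and LomE is active, so *elnY* is transcribed.
So ElnY is produced and active.
Mevalonate is absent, so LomL is inactive.
With no repressor bound, *bexD* is transcribed.
So BexD is produced and active.
With repressor BexD bound, *mibL* is not transcribed.
So MibL is not produced.
Citrulline is absent, so HolP is active.
With repressor HolP bound, *mibC* is not transcribed.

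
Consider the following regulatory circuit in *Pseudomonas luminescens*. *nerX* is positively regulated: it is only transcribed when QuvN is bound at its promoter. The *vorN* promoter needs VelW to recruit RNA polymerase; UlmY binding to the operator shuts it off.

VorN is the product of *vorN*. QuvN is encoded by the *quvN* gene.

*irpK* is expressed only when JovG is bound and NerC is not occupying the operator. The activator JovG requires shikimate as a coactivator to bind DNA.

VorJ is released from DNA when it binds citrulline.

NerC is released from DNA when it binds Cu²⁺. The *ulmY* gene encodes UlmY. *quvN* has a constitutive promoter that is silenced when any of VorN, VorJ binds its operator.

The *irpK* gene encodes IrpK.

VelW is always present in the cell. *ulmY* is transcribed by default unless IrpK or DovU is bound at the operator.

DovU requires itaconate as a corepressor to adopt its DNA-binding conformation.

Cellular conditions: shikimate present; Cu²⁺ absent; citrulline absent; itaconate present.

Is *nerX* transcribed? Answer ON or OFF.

Shikimate is present, so JovG is active.
Cu²⁺ is absent, so NerC is active.
With repressor NerC bound, *irpK* is not transcribed.
So IrpK is not produced.
Itaconate is present, so DovU is active.
With repressor DovU bound, *ulmY* is not transcribed.
So UlmY is not produced.
VelW is produced constitutively and is active.
No repressor is bound and VelW is active, so *vorN* is transcribed.
So VorN is produced and active.
Citrulline is absent, so VorJ is active.
With repressor VorN bound, *quvN* is not transcribed.
So QuvN is not produced.
Required activator QuvN is absent, so *nerX* is not transcribed.

OFF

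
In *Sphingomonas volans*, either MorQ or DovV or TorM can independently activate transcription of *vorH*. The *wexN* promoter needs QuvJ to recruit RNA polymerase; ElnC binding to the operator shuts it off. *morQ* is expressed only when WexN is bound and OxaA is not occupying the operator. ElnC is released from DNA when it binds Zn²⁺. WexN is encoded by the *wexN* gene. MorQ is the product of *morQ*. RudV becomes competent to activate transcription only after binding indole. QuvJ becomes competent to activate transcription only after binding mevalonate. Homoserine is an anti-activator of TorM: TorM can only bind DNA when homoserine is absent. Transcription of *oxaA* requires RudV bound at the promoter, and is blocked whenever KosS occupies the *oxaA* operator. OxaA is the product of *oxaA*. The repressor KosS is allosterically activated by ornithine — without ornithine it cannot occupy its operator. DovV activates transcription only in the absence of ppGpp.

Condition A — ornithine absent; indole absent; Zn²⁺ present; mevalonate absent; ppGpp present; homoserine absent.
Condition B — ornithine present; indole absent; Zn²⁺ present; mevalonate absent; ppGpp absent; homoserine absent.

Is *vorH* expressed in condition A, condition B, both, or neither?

both

Condition A:
Ornithine is absent, so KosS is inactive.
Indole is absent, so RudV is inactive.
Required activator RudV is absent, so *oxaA* is not transcribed.
So OxaA is not produced.
Zn²⁺ is present, so ElnC is inactive.
Mevalonate is absent, so QuvJ is inactive.
Required activator QuvJ is absent, so *wexN* is not transcribed.
So WexN is not produced.
Required activator WexN is absent, so *morQ* is not transcribed.
So MorQ is not produced.
ppGpp is present, so DovV is inactive.
Homoserine is absent, so TorM is active.
Activator TorM is present, so *vorH* is transcribed.
→ *vorH* is ON in A.
Condition B:
Ornithine is present, so KosS is active.
Indole is absent, so RudV is inactive.
With repressor KosS bound, *oxaA* is not transcribed.
So OxaA is not produced.
Zn²⁺ is present, so ElnC is inactive.
Mevalonate is absent, so QuvJ is inactive.
Required activator QuvJ is absent, so *wexN* is not transcribed.
So WexN is not produced.
Required activator WexN is absent, so *morQ* is not transcribed.
So MorQ is not produced.
ppGpp is absent, so DovV is active.
Homoserine is absent, so TorM is active.
Activator DovV is present, so *vorH* is transcribed.
→ *vorH* is ON in B.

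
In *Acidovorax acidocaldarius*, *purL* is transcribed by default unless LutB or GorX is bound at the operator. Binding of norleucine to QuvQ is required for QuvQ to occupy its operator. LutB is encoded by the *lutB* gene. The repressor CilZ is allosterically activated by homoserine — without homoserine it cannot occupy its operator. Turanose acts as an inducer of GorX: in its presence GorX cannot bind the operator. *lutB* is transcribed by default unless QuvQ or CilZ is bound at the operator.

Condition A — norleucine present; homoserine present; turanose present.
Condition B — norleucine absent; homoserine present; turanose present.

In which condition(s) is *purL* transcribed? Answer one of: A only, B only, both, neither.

both

Condition A:
Norleucine is present, so QuvQ is active.
Homoserine is present, so CilZ is active.
With repressor QuvQ bound, *lutB* is not transcribed.
So LutB is not produced.
Turanose is present, so GorX is inactive.
With no repressor bound, *purL* is transcribed.
→ *purL* is ON in A.
Condition B:
Norleucine is absent, so QuvQ is inactive.
Homoserine is present, so CilZ is active.
With repressor CilZ bound, *lutB* is not transcribed.
So LutB is not produced.
Turanose is present, so GorX is inactive.
With no repressor bound, *purL* is transcribed.
→ *purL* is ON in B.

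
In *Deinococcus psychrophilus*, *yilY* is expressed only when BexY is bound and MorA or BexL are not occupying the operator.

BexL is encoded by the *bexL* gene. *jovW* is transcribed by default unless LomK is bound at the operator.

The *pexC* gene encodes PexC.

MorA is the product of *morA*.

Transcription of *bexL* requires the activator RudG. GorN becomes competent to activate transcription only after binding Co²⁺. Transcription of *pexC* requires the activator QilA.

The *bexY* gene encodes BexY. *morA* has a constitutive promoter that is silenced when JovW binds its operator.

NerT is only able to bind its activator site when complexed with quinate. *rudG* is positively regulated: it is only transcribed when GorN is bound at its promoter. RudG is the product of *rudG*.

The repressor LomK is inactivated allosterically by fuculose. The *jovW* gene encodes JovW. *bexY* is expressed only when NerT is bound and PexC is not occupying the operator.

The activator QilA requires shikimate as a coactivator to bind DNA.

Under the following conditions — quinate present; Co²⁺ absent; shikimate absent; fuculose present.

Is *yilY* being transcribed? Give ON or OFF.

Quinate is present, so NerT is active.
Shikimate is absent, so QilA is inactive.
Required activator QilA is absent, so *pexC* is not transcribed.
So PexC is not produced.
No repressor is bound and NerT is active, so *bexY* is transcribed.
So BexY is produced and active.
Fuculose is present, so LomK is inactive.
With no repressor bound, *jovW* is transcribed.
So JovW is produced and active.
With repressor JovW bound, *morA* is not transcribed.
So MorA is not produced.
Co²⁺ is absent, so GorN is inactive.
Required activator GorN is absent, so *rudG* is not transcribed.
So RudG is not produced.
Required activator RudG is absent, so *bexL* is not transcribed.
So BexL is not produced.
No repressor is bound and BexY is active, so *yilY* is transcribed.

ON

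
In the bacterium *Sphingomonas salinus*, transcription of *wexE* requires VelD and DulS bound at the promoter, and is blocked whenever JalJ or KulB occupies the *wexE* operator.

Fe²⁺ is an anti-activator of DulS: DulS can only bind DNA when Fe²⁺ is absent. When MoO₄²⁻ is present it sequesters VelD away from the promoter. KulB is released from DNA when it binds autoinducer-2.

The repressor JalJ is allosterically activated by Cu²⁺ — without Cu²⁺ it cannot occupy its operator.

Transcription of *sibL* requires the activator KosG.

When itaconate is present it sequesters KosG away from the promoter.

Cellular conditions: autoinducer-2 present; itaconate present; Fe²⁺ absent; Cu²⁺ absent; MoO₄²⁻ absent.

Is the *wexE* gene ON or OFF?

ON

MoO₄²⁻ is absent, so VelD is active.
Fe²⁺ is absent, so DulS is active.
Cu²⁺ is absent, so JalJ is inactive.
Autoinducer-2 is present, so KulB is inactive.
No repressor is bound and VelD and DulS are active, so *wexE* is transcribed.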